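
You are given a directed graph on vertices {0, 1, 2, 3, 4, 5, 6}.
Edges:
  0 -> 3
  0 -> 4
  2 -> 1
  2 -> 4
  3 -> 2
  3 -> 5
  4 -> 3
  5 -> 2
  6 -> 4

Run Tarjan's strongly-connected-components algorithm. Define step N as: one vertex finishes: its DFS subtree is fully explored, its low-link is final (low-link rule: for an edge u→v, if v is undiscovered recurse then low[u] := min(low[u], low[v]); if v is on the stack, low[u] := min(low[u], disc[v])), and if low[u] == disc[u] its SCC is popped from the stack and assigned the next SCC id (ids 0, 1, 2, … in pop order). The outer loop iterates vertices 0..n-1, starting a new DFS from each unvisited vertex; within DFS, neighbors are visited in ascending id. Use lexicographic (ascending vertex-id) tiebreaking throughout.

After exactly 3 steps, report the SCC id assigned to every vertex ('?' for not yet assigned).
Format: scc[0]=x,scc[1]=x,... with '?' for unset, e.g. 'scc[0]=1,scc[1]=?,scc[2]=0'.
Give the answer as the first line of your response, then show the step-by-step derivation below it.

scc[0]=?,scc[1]=0,scc[2]=?,scc[3]=?,scc[4]=?,scc[5]=?,scc[6]=?

step 1: low=(low[0]=0,low[1]=3,low[2]=2,low[3]=1,low[4]=?,low[5]=?,low[6]=?); scc=(scc[0]=?,scc[1]=0,scc[2]=?,scc[3]=?,scc[4]=?,scc[5]=?,scc[6]=?)
step 2: low=(low[0]=0,low[1]=3,low[2]=2,low[3]=1,low[4]=1,low[5]=?,low[6]=?); scc=(scc[0]=?,scc[1]=0,scc[2]=?,scc[3]=?,scc[4]=?,scc[5]=?,scc[6]=?)
step 3: low=(low[0]=0,low[1]=3,low[2]=1,low[3]=1,low[4]=1,low[5]=?,low[6]=?); scc=(scc[0]=?,scc[1]=0,scc[2]=?,scc[3]=?,scc[4]=?,scc[5]=?,scc[6]=?)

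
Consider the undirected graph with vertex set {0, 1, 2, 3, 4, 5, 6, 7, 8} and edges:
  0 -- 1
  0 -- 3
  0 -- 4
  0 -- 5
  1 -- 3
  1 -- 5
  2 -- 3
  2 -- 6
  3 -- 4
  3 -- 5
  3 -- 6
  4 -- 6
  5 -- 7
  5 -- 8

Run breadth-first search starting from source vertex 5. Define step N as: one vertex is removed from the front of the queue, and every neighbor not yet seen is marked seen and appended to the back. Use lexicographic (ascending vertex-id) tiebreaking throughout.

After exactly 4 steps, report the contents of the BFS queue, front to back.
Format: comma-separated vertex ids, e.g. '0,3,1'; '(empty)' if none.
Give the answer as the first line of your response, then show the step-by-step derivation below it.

7,8,4,2,6

step 1: dequeue 5; queue=[0,1,3,7,8]; order=5
step 2: dequeue 0; queue=[1,3,7,8,4]; order=5,0
step 3: dequeue 1; queue=[3,7,8,4]; order=5,0,1
step 4: dequeue 3; queue=[7,8,4,2,6]; order=5,0,1,3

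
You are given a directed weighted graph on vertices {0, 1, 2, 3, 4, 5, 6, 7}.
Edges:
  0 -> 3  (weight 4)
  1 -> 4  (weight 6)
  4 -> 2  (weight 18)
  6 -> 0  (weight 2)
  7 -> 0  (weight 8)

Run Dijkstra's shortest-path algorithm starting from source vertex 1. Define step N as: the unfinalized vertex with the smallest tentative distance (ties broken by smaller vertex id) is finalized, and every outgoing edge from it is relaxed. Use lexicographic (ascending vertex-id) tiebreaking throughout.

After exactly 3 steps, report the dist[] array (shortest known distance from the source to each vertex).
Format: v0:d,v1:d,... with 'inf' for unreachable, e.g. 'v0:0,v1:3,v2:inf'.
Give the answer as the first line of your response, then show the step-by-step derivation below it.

v0:inf,v1:0,v2:24,v3:inf,v4:6,v5:inf,v6:inf,v7:inf

step 1: dist = v0:inf,v1:0,v2:inf,v3:inf,v4:6,v5:inf,v6:inf,v7:inf
step 2: dist = v0:inf,v1:0,v2:24,v3:inf,v4:6,v5:inf,v6:inf,v7:inf
step 3: dist = v0:inf,v1:0,v2:24,v3:inf,v4:6,v5:inf,v6:inf,v7:inf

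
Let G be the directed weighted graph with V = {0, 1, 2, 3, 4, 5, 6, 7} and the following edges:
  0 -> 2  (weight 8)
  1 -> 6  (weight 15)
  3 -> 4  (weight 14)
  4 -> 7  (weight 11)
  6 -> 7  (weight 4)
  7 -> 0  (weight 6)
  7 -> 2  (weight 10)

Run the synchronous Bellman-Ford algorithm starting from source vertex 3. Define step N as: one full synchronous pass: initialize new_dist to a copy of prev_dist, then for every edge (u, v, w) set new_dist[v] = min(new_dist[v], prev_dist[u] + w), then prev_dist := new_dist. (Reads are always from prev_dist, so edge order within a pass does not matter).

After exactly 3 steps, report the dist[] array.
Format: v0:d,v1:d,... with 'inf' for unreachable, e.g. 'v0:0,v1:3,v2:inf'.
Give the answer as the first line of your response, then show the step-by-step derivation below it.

v0:31,v1:inf,v2:35,v3:0,v4:14,v5:inf,v6:inf,v7:25

step 1: dist = v0:inf,v1:inf,v2:inf,v3:0,v4:14,v5:inf,v6:inf,v7:inf
step 2: dist = v0:inf,v1:inf,v2:inf,v3:0,v4:14,v5:inf,v6:inf,v7:25
step 3: dist = v0:31,v1:inf,v2:35,v3:0,v4:14,v5:inf,v6:inf,v7:25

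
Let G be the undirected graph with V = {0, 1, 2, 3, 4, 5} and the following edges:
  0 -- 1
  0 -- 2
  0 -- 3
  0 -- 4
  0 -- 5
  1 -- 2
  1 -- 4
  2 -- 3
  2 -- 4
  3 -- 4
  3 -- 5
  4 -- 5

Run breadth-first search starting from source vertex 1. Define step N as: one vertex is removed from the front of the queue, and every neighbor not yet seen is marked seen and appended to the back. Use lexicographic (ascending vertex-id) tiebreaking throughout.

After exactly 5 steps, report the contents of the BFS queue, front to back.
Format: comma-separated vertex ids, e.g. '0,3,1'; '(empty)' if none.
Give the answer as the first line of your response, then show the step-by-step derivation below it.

5

step 1: dequeue 1; queue=[0,2,4]; order=1
step 2: dequeue 0; queue=[2,4,3,5]; order=1,0
step 3: dequeue 2; queue=[4,3,5]; order=1,0,2
step 4: dequeue 4; queue=[3,5]; order=1,0,2,4
step 5: dequeue 3; queue=[5]; order=1,0,2,4,3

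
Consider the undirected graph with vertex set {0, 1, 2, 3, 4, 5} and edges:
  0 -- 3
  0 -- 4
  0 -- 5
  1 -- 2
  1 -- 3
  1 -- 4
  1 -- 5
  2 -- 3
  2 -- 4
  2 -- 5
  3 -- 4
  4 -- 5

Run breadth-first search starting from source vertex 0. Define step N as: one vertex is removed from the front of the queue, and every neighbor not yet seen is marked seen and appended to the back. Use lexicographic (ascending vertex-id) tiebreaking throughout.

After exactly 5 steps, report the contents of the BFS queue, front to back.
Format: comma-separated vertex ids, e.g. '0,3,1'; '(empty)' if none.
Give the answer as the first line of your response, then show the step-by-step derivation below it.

2

step 1: dequeue 0; queue=[3,4,5]; order=0
step 2: dequeue 3; queue=[4,5,1,2]; order=0,3
step 3: dequeue 4; queue=[5,1,2]; order=0,3,4
step 4: dequeue 5; queue=[1,2]; order=0,3,4,5
step 5: dequeue 1; queue=[2]; order=0,3,4,5,1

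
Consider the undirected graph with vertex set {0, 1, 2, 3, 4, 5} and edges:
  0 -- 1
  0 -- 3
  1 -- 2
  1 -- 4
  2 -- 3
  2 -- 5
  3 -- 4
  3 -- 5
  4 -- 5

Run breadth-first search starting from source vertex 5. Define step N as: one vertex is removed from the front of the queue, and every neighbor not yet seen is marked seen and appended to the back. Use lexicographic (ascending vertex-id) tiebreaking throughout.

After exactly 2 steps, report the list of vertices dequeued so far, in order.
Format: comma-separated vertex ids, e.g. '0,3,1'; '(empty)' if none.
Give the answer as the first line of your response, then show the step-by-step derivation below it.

5,2

step 1: dequeue 5; queue=[2,3,4]; order=5
step 2: dequeue 2; queue=[3,4,1]; order=5,2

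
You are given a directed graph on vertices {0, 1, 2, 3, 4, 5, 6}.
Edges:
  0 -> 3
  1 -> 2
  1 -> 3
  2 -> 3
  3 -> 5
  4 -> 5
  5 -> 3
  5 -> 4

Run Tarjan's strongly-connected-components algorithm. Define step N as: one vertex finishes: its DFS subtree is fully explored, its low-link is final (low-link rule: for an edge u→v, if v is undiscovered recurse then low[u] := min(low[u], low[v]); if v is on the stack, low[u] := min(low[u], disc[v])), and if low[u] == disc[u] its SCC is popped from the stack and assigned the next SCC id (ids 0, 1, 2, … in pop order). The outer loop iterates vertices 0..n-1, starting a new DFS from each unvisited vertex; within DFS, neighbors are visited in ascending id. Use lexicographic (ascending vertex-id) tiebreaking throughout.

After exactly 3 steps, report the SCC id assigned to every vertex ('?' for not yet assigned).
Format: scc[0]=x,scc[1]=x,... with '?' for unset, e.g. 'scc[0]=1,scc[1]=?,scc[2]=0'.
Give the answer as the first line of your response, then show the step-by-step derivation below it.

scc[0]=?,scc[1]=?,scc[2]=?,scc[3]=0,scc[4]=0,scc[5]=0,scc[6]=?

step 1: low=(low[0]=0,low[1]=?,low[2]=?,low[3]=1,low[4]=2,low[5]=1,low[6]=?); scc=(scc[0]=?,scc[1]=?,scc[2]=?,scc[3]=?,scc[4]=?,scc[5]=?,scc[6]=?)
step 2: low=(low[0]=0,low[1]=?,low[2]=?,low[3]=1,low[4]=2,low[5]=1,low[6]=?); scc=(scc[0]=?,scc[1]=?,scc[2]=?,scc[3]=?,scc[4]=?,scc[5]=?,scc[6]=?)
step 3: low=(low[0]=0,low[1]=?,low[2]=?,low[3]=1,low[4]=2,low[5]=1,low[6]=?); scc=(scc[0]=?,scc[1]=?,scc[2]=?,scc[3]=0,scc[4]=0,scc[5]=0,scc[6]=?)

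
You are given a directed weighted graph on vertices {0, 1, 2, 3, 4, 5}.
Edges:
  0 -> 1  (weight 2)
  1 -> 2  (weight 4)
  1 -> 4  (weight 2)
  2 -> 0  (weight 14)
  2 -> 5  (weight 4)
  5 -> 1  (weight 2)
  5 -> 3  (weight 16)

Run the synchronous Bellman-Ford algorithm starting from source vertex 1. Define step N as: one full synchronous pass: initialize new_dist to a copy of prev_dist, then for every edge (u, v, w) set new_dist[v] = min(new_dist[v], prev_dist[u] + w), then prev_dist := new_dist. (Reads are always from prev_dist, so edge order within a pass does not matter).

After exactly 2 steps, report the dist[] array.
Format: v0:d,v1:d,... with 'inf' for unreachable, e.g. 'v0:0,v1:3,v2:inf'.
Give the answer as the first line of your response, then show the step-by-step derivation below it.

v0:18,v1:0,v2:4,v3:inf,v4:2,v5:8

step 1: dist = v0:inf,v1:0,v2:4,v3:inf,v4:2,v5:inf
step 2: dist = v0:18,v1:0,v2:4,v3:inf,v4:2,v5:8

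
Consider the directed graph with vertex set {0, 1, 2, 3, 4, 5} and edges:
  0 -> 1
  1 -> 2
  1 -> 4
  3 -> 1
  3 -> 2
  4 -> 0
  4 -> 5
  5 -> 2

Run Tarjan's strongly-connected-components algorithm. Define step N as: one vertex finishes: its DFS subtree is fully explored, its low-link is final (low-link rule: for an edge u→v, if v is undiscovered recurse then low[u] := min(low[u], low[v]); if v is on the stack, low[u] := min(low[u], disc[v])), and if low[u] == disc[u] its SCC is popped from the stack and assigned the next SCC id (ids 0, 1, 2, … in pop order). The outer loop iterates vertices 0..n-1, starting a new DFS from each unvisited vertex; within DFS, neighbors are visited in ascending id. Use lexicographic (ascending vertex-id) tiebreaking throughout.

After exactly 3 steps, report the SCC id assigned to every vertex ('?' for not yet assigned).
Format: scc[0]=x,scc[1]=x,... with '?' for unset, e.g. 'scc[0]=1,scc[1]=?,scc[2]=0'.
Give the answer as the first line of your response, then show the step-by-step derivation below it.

scc[0]=?,scc[1]=?,scc[2]=0,scc[3]=?,scc[4]=?,scc[5]=1

step 1: low=(low[0]=0,low[1]=1,low[2]=2,low[3]=?,low[4]=?,low[5]=?); scc=(scc[0]=?,scc[1]=?,scc[2]=0,scc[3]=?,scc[4]=?,scc[5]=?)
step 2: low=(low[0]=0,low[1]=1,low[2]=2,low[3]=?,low[4]=0,low[5]=4); scc=(scc[0]=?,scc[1]=?,scc[2]=0,scc[3]=?,scc[4]=?,scc[5]=1)
step 3: low=(low[0]=0,low[1]=1,low[2]=2,low[3]=?,low[4]=0,low[5]=4); scc=(scc[0]=?,scc[1]=?,scc[2]=0,scc[3]=?,scc[4]=?,scc[5]=1)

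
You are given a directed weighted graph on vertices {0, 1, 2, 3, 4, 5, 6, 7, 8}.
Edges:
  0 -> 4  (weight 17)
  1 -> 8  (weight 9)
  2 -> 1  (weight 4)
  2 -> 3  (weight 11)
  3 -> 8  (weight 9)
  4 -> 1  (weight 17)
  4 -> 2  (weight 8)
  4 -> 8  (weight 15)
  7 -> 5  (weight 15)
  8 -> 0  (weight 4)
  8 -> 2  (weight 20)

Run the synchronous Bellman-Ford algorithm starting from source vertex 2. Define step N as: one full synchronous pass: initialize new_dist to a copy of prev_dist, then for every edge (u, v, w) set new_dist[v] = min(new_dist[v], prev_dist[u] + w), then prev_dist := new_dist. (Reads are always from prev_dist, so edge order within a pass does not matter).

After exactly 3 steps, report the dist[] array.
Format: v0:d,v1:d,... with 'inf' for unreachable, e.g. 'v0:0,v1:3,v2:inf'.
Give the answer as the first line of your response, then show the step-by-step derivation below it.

v0:17,v1:4,v2:0,v3:11,v4:inf,v5:inf,v6:inf,v7:inf,v8:13

step 1: dist = v0:inf,v1:4,v2:0,v3:11,v4:inf,v5:inf,v6:inf,v7:inf,v8:inf
step 2: dist = v0:inf,v1:4,v2:0,v3:11,v4:inf,v5:inf,v6:inf,v7:inf,v8:13
step 3: dist = v0:17,v1:4,v2:0,v3:11,v4:inf,v5:inf,v6:inf,v7:inf,v8:13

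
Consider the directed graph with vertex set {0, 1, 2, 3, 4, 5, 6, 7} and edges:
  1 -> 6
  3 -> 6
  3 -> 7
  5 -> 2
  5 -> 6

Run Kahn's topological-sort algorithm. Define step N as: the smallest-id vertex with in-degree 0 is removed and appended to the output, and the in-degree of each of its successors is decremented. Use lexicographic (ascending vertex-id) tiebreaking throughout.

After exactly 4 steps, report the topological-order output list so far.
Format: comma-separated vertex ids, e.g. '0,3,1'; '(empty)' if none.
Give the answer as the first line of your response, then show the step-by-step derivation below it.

0,1,3,4

step 1: output 0; order=[0]; indeg=(0,0,1,0,0,0,3,1)
step 2: output 1; order=[0,1]; indeg=(0,0,1,0,0,0,2,1)
step 3: output 3; order=[0,1,3]; indeg=(0,0,1,0,0,0,1,0)
step 4: output 4; order=[0,1,3,4]; indeg=(0,0,1,0,0,0,1,0)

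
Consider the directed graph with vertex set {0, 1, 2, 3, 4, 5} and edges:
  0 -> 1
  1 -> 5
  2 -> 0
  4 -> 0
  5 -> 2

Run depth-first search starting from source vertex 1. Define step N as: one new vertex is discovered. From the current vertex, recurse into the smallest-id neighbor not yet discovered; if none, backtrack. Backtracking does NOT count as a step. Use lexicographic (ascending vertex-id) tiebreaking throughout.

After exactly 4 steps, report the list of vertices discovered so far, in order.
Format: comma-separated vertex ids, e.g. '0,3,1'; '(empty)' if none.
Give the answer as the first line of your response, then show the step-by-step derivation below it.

1,5,2,0

step 1: discover 1; path=1; order=1
step 2: discover 5; path=1>5; order=1,5
step 3: discover 2; path=1>5>2; order=1,5,2
step 4: discover 0; path=1>5>2>0; order=1,5,2,0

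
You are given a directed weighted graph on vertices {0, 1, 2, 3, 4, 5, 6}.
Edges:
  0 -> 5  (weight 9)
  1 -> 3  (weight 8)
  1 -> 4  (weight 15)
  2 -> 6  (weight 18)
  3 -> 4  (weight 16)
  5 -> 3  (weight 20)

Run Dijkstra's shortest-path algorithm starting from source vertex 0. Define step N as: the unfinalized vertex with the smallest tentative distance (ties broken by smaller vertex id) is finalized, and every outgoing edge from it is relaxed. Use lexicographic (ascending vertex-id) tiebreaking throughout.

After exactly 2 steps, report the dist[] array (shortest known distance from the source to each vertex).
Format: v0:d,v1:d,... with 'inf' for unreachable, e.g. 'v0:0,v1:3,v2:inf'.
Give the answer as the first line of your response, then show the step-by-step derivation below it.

v0:0,v1:inf,v2:inf,v3:29,v4:inf,v5:9,v6:inf

step 1: dist = v0:0,v1:inf,v2:inf,v3:inf,v4:inf,v5:9,v6:inf
step 2: dist = v0:0,v1:inf,v2:inf,v3:29,v4:inf,v5:9,v6:inf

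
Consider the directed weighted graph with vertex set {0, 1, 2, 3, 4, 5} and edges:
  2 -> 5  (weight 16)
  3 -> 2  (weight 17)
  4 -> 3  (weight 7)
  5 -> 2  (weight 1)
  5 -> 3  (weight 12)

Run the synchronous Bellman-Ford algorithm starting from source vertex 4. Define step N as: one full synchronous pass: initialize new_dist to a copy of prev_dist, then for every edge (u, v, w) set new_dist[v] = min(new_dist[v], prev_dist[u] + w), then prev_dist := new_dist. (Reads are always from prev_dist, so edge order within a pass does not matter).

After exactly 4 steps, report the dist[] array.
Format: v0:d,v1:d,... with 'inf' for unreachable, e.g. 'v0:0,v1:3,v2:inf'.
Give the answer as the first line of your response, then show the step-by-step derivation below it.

v0:inf,v1:inf,v2:24,v3:7,v4:0,v5:40

step 1: dist = v0:inf,v1:inf,v2:inf,v3:7,v4:0,v5:inf
step 2: dist = v0:inf,v1:inf,v2:24,v3:7,v4:0,v5:inf
step 3: dist = v0:inf,v1:inf,v2:24,v3:7,v4:0,v5:40
step 4: dist = v0:inf,v1:inf,v2:24,v3:7,v4:0,v5:40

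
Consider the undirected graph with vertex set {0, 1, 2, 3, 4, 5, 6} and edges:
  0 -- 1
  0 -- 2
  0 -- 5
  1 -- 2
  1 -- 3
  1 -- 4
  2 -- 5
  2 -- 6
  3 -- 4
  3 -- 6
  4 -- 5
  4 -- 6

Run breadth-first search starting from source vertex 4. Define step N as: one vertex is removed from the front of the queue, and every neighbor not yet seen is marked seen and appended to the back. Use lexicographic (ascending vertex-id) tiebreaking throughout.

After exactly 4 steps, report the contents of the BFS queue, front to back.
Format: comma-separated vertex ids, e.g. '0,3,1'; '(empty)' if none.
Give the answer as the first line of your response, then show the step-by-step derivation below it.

6,0,2

step 1: dequeue 4; queue=[1,3,5,6]; order=4
step 2: dequeue 1; queue=[3,5,6,0,2]; order=4,1
step 3: dequeue 3; queue=[5,6,0,2]; order=4,1,3
step 4: dequeue 5; queue=[6,0,2]; order=4,1,3,5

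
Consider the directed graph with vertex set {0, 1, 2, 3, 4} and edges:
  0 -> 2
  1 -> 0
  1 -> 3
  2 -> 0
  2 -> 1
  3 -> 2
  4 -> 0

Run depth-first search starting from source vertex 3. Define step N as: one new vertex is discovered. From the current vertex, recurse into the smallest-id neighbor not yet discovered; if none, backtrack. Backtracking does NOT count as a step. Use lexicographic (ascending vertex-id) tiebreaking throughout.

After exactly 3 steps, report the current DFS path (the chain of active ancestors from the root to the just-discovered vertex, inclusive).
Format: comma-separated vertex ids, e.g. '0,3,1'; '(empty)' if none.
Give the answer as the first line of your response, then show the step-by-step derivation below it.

3,2,0

step 1: discover 3; path=3; order=3
step 2: discover 2; path=3>2; order=3,2
step 3: discover 0; path=3>2>0; order=3,2,0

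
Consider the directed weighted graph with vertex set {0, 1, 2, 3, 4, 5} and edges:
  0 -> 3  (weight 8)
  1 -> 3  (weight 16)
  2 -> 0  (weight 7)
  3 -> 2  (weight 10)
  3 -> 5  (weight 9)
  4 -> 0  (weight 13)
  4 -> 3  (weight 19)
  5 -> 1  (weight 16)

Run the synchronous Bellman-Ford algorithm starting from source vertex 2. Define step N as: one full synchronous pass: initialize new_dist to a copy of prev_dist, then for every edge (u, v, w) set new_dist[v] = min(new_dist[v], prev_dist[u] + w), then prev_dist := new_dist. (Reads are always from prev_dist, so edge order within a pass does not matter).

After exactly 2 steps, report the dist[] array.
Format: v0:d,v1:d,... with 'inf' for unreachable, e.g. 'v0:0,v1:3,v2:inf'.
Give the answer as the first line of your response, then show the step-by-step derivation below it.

v0:7,v1:inf,v2:0,v3:15,v4:inf,v5:inf

step 1: dist = v0:7,v1:inf,v2:0,v3:inf,v4:inf,v5:inf
step 2: dist = v0:7,v1:inf,v2:0,v3:15,v4:inf,v5:inf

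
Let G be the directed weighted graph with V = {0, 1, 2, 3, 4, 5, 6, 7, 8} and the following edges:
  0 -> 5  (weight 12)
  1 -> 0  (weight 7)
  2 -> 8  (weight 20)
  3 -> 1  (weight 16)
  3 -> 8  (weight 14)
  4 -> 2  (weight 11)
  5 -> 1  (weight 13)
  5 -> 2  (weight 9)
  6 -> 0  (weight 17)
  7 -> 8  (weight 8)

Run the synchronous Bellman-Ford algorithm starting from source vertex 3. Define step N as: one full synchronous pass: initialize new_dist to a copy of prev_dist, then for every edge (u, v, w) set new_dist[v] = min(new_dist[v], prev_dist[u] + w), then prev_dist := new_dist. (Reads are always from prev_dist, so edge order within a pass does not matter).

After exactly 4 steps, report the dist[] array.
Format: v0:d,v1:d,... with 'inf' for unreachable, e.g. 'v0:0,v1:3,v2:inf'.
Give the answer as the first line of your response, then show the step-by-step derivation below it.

v0:23,v1:16,v2:44,v3:0,v4:inf,v5:35,v6:inf,v7:inf,v8:14

step 1: dist = v0:inf,v1:16,v2:inf,v3:0,v4:inf,v5:inf,v6:inf,v7:inf,v8:14
step 2: dist = v0:23,v1:16,v2:inf,v3:0,v4:inf,v5:inf,v6:inf,v7:inf,v8:14
step 3: dist = v0:23,v1:16,v2:inf,v3:0,v4:inf,v5:35,v6:inf,v7:inf,v8:14
step 4: dist = v0:23,v1:16,v2:44,v3:0,v4:inf,v5:35,v6:inf,v7:inf,v8:14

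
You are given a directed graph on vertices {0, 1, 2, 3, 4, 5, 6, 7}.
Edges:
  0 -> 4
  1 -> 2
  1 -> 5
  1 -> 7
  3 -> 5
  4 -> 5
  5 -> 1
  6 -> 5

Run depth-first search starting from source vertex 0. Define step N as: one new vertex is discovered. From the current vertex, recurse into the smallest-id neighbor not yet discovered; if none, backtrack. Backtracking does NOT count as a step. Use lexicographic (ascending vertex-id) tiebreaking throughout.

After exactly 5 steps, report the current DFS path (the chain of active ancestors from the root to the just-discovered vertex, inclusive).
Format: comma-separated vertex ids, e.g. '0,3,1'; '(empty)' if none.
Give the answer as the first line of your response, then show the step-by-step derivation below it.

0,4,5,1,2

step 1: discover 0; path=0; order=0
step 2: discover 4; path=0>4; order=0,4
step 3: discover 5; path=0>4>5; order=0,4,5
step 4: discover 1; path=0>4>5>1; order=0,4,5,1
step 5: discover 2; path=0>4>5>1>2; order=0,4,5,1,2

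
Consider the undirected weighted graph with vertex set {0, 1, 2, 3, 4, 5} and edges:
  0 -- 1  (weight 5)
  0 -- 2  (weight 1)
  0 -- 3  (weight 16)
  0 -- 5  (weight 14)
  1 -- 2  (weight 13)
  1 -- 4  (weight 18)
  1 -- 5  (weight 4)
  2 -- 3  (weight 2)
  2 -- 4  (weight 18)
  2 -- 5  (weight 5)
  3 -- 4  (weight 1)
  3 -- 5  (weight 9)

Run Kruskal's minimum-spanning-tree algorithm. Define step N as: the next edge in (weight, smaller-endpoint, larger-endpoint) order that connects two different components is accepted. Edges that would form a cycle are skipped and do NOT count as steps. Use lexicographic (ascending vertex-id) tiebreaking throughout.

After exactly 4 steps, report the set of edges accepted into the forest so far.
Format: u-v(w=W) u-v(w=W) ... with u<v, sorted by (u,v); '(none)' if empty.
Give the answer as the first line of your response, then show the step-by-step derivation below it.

0-2(w=1) 1-5(w=4) 2-3(w=2) 3-4(w=1)

step 1: add edge 0-2 (w=1); MST = {0-2(w=1)}
step 2: add edge 3-4 (w=1); MST = {0-2(w=1) 3-4(w=1)}
step 3: add edge 2-3 (w=2); MST = {0-2(w=1) 2-3(w=2) 3-4(w=1)}
step 4: add edge 1-5 (w=4); MST = {0-2(w=1) 1-5(w=4) 2-3(w=2) 3-4(w=1)}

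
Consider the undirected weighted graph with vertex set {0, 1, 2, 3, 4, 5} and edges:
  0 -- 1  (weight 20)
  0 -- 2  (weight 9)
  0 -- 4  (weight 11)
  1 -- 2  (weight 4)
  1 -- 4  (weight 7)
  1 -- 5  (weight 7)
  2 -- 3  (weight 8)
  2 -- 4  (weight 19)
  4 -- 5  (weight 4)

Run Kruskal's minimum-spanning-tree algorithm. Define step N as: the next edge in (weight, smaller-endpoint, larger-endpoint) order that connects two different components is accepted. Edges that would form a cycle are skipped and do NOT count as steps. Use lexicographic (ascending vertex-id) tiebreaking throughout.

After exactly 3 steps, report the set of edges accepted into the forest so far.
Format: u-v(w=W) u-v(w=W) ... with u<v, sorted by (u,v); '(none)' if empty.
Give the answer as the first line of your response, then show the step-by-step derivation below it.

1-2(w=4) 1-4(w=7) 4-5(w=4)

step 1: add edge 1-2 (w=4); MST = {1-2(w=4)}
step 2: add edge 4-5 (w=4); MST = {1-2(w=4) 4-5(w=4)}
step 3: add edge 1-4 (w=7); MST = {1-2(w=4) 1-4(w=7) 4-5(w=4)}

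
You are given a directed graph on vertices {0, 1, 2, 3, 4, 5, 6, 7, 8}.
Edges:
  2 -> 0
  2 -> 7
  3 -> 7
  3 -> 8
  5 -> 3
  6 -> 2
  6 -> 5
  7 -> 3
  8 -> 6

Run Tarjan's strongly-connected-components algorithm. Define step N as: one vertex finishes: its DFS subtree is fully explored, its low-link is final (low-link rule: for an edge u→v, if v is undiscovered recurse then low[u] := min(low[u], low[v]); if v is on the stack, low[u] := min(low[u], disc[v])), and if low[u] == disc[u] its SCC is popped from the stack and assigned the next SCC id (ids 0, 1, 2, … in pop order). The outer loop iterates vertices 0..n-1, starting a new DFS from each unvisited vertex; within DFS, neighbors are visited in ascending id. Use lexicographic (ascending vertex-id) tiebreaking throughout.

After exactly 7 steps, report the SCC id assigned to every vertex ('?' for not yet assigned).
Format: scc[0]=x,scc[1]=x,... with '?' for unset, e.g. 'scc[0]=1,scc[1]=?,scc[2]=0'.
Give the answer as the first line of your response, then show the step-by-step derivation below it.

scc[0]=0,scc[1]=1,scc[2]=?,scc[3]=?,scc[4]=?,scc[5]=?,scc[6]=?,scc[7]=?,scc[8]=?

step 1: low=(low[0]=0,low[1]=?,low[2]=?,low[3]=?,low[4]=?,low[5]=?,low[6]=?,low[7]=?,low[8]=?); scc=(scc[0]=0,scc[1]=?,scc[2]=?,scc[3]=?,scc[4]=?,scc[5]=?,scc[6]=?,scc[7]=?,scc[8]=?)
step 2: low=(low[0]=0,low[1]=1,low[2]=?,low[3]=?,low[4]=?,low[5]=?,low[6]=?,low[7]=?,low[8]=?); scc=(scc[0]=0,scc[1]=1,scc[2]=?,scc[3]=?,scc[4]=?,scc[5]=?,scc[6]=?,scc[7]=?,scc[8]=?)
step 3: low=(low[0]=0,low[1]=1,low[2]=2,low[3]=3,low[4]=?,low[5]=4,low[6]=2,low[7]=3,low[8]=5); scc=(scc[0]=0,scc[1]=1,scc[2]=?,scc[3]=?,scc[4]=?,scc[5]=?,scc[6]=?,scc[7]=?,scc[8]=?)
step 4: low=(low[0]=0,low[1]=1,low[2]=2,low[3]=3,low[4]=?,low[5]=4,low[6]=2,low[7]=3,low[8]=5); scc=(scc[0]=0,scc[1]=1,scc[2]=?,scc[3]=?,scc[4]=?,scc[5]=?,scc[6]=?,scc[7]=?,scc[8]=?)
step 5: low=(low[0]=0,low[1]=1,low[2]=2,low[3]=3,low[4]=?,low[5]=4,low[6]=2,low[7]=3,low[8]=2); scc=(scc[0]=0,scc[1]=1,scc[2]=?,scc[3]=?,scc[4]=?,scc[5]=?,scc[6]=?,scc[7]=?,scc[8]=?)
step 6: low=(low[0]=0,low[1]=1,low[2]=2,low[3]=2,low[4]=?,low[5]=4,low[6]=2,low[7]=3,low[8]=2); scc=(scc[0]=0,scc[1]=1,scc[2]=?,scc[3]=?,scc[4]=?,scc[5]=?,scc[6]=?,scc[7]=?,scc[8]=?)
step 7: low=(low[0]=0,low[1]=1,low[2]=2,low[3]=2,low[4]=?,low[5]=4,low[6]=2,low[7]=2,low[8]=2); scc=(scc[0]=0,scc[1]=1,scc[2]=?,scc[3]=?,scc[4]=?,scc[5]=?,scc[6]=?,scc[7]=?,scc[8]=?)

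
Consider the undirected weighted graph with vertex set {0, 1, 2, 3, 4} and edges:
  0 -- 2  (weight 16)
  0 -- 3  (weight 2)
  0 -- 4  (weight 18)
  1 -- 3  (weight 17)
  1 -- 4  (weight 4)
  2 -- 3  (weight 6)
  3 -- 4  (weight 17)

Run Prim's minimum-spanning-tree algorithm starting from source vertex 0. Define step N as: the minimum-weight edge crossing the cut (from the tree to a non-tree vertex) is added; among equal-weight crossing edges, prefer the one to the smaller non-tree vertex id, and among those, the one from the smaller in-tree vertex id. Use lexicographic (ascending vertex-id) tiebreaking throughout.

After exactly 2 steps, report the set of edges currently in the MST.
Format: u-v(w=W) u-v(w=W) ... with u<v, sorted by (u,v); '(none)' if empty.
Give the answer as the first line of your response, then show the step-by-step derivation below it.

0-3(w=2) 2-3(w=6)

step 1: add edge 0-3 (w=2); MST = {0-3(w=2)}
step 2: add edge 2-3 (w=6); MST = {0-3(w=2) 2-3(w=6)}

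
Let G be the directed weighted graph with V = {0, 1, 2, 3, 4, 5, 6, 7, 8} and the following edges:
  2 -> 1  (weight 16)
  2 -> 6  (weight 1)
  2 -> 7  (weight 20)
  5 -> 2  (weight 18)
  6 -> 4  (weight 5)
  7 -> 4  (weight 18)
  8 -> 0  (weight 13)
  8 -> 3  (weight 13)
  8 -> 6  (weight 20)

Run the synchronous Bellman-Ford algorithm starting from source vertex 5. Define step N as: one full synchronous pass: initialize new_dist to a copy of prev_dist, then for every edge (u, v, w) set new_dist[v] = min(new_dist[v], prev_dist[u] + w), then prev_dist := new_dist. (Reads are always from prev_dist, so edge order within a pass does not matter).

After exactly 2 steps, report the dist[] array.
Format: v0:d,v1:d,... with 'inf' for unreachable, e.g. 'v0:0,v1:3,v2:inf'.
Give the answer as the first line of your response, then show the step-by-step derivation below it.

v0:inf,v1:34,v2:18,v3:inf,v4:inf,v5:0,v6:19,v7:38,v8:inf

step 1: dist = v0:inf,v1:inf,v2:18,v3:inf,v4:inf,v5:0,v6:inf,v7:inf,v8:inf
step 2: dist = v0:inf,v1:34,v2:18,v3:inf,v4:inf,v5:0,v6:19,v7:38,v8:inf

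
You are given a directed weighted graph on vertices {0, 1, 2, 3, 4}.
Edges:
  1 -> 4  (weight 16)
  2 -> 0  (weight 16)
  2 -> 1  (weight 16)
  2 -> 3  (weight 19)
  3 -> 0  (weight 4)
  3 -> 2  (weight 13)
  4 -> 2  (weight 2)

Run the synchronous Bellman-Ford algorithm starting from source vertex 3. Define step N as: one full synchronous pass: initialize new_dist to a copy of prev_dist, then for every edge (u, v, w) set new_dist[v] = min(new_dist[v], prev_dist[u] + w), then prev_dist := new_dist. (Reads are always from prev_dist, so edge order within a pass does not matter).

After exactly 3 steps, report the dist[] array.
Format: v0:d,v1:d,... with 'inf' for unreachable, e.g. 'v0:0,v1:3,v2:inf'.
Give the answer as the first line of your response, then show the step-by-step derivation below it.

v0:4,v1:29,v2:13,v3:0,v4:45

step 1: dist = v0:4,v1:inf,v2:13,v3:0,v4:inf
step 2: dist = v0:4,v1:29,v2:13,v3:0,v4:inf
step 3: dist = v0:4,v1:29,v2:13,v3:0,v4:45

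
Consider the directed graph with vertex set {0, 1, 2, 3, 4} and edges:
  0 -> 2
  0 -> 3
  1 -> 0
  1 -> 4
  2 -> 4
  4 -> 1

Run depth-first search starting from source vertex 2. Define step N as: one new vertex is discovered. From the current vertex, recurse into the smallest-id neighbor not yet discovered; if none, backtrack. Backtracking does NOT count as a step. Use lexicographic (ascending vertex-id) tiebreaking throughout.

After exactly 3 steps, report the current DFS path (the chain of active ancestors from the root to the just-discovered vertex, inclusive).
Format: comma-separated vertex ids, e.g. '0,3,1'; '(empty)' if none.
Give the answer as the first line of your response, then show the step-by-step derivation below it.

2,4,1

step 1: discover 2; path=2; order=2
step 2: discover 4; path=2>4; order=2,4
step 3: discover 1; path=2>4>1; order=2,4,1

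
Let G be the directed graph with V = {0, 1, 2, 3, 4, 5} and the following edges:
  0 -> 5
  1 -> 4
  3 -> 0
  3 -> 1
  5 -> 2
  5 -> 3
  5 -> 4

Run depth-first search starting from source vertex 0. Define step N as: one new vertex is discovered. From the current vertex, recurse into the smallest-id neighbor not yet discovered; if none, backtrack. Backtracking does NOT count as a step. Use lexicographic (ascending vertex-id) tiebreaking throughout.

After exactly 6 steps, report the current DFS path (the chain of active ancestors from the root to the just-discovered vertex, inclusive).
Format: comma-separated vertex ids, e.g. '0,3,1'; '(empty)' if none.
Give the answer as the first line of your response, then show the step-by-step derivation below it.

0,5,3,1,4

step 1: discover 0; path=0; order=0
step 2: discover 5; path=0>5; order=0,5
step 3: discover 2; path=0>5>2; order=0,5,2
step 4: discover 3; path=0>5>3; order=0,5,2,3
step 5: discover 1; path=0>5>3>1; order=0,5,2,3,1
step 6: discover 4; path=0>5>3>1>4; order=0,5,2,3,1,4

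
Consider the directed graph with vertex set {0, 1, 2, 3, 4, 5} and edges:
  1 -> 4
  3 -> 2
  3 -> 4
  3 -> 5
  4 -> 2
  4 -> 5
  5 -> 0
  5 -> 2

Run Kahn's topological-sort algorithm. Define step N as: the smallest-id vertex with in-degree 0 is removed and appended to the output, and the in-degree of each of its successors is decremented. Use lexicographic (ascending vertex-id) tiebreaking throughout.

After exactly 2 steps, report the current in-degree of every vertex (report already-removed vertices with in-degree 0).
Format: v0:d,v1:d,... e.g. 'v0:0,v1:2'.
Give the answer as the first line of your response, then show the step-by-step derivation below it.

v0:1,v1:0,v2:2,v3:0,v4:0,v5:1

step 1: output 1; order=[1]; indeg=(1,0,3,0,1,2)
step 2: output 3; order=[1,3]; indeg=(1,0,2,0,0,1)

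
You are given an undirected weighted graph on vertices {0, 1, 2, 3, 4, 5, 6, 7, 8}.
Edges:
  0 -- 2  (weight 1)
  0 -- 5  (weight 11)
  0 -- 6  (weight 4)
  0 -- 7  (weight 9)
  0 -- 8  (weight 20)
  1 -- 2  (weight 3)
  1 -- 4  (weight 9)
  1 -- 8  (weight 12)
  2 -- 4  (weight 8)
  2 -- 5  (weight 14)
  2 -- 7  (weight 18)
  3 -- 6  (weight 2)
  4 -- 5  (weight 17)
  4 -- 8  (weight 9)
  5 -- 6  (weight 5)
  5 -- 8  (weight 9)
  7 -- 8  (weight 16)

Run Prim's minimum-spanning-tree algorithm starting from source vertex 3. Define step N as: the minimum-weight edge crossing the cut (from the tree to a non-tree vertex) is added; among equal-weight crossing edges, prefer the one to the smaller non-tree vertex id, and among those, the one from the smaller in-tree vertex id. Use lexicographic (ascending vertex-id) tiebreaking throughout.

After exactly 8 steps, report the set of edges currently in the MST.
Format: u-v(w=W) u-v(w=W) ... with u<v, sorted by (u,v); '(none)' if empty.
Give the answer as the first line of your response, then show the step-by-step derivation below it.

0-2(w=1) 0-6(w=4) 0-7(w=9) 1-2(w=3) 2-4(w=8) 3-6(w=2) 4-8(w=9) 5-6(w=5)

step 1: add edge 3-6 (w=2); MST = {3-6(w=2)}
step 2: add edge 0-6 (w=4); MST = {0-6(w=4) 3-6(w=2)}
step 3: add edge 0-2 (w=1); MST = {0-2(w=1) 0-6(w=4) 3-6(w=2)}
step 4: add edge 1-2 (w=3); MST = {0-2(w=1) 0-6(w=4) 1-2(w=3) 3-6(w=2)}
step 5: add edge 5-6 (w=5); MST = {0-2(w=1) 0-6(w=4) 1-2(w=3) 3-6(w=2) 5-6(w=5)}
step 6: add edge 2-4 (w=8); MST = {0-2(w=1) 0-6(w=4) 1-2(w=3) 2-4(w=8) 3-6(w=2) 5-6(w=5)}
step 7: add edge 0-7 (w=9); MST = {0-2(w=1) 0-6(w=4) 0-7(w=9) 1-2(w=3) 2-4(w=8) 3-6(w=2) 5-6(w=5)}
step 8: add edge 4-8 (w=9); MST = {0-2(w=1) 0-6(w=4) 0-7(w=9) 1-2(w=3) 2-4(w=8) 3-6(w=2) 4-8(w=9) 5-6(w=5)}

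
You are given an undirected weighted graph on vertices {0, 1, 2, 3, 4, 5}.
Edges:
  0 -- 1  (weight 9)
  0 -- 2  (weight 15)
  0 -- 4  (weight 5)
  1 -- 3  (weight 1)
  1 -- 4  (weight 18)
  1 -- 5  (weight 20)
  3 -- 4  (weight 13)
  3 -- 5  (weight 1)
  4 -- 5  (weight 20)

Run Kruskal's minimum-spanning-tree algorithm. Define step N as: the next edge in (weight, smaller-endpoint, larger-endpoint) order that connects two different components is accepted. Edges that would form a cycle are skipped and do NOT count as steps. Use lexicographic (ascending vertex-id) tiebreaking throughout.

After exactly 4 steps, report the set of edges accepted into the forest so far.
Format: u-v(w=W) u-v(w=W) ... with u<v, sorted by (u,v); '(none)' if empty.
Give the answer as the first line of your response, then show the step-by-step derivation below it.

0-1(w=9) 0-4(w=5) 1-3(w=1) 3-5(w=1)

step 1: add edge 1-3 (w=1); MST = {1-3(w=1)}
step 2: add edge 3-5 (w=1); MST = {1-3(w=1) 3-5(w=1)}
step 3: add edge 0-4 (w=5); MST = {0-4(w=5) 1-3(w=1) 3-5(w=1)}
step 4: add edge 0-1 (w=9); MST = {0-1(w=9) 0-4(w=5) 1-3(w=1) 3-5(w=1)}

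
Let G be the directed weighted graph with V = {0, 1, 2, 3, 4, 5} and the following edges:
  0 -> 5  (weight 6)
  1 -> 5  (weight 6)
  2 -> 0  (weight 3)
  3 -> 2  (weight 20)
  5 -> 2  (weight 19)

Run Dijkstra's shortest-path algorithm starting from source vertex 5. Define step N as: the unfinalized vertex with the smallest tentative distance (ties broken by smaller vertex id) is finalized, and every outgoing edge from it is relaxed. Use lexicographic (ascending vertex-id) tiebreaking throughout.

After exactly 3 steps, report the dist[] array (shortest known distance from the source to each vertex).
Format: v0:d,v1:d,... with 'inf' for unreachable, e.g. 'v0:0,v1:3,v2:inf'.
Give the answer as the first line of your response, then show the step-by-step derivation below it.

v0:22,v1:inf,v2:19,v3:inf,v4:inf,v5:0

step 1: dist = v0:inf,v1:inf,v2:19,v3:inf,v4:inf,v5:0
step 2: dist = v0:22,v1:inf,v2:19,v3:inf,v4:inf,v5:0
step 3: dist = v0:22,v1:inf,v2:19,v3:inf,v4:inf,v5:0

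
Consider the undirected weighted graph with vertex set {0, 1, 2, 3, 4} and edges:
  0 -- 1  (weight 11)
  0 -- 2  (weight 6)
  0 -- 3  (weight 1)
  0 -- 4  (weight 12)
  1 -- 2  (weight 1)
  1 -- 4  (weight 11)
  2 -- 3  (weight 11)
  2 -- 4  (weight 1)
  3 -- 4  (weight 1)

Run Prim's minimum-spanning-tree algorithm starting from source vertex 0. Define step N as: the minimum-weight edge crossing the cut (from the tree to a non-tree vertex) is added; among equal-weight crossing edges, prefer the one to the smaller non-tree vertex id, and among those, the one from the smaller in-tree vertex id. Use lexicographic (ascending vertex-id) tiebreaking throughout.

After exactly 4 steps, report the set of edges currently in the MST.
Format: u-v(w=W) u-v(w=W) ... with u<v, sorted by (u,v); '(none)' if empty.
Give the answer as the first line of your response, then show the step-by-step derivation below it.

0-3(w=1) 1-2(w=1) 2-4(w=1) 3-4(w=1)

step 1: add edge 0-3 (w=1); MST = {0-3(w=1)}
step 2: add edge 3-4 (w=1); MST = {0-3(w=1) 3-4(w=1)}
step 3: add edge 2-4 (w=1); MST = {0-3(w=1) 2-4(w=1) 3-4(w=1)}
step 4: add edge 1-2 (w=1); MST = {0-3(w=1) 1-2(w=1) 2-4(w=1) 3-4(w=1)}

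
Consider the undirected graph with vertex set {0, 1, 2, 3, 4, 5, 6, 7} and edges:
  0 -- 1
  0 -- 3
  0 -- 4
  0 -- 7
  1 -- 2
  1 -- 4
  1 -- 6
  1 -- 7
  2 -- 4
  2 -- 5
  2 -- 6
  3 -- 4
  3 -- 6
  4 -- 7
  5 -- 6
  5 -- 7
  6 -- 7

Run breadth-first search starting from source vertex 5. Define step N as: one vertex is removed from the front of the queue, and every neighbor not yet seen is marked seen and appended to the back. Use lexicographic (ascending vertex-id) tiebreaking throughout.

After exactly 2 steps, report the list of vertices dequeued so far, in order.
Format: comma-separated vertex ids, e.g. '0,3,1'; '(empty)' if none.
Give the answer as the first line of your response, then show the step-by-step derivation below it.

5,2

step 1: dequeue 5; queue=[2,6,7]; order=5
step 2: dequeue 2; queue=[6,7,1,4]; order=5,2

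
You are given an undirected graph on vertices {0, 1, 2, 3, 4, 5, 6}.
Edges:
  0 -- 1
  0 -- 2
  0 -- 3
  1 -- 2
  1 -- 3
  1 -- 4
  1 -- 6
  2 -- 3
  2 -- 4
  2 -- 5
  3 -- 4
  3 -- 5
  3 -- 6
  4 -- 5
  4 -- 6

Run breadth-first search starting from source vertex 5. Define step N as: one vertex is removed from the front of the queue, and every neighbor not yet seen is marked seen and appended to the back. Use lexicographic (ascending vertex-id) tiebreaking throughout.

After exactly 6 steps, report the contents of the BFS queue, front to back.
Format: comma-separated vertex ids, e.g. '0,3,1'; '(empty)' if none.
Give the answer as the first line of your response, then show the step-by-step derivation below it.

6

step 1: dequeue 5; queue=[2,3,4]; order=5
step 2: dequeue 2; queue=[3,4,0,1]; order=5,2
step 3: dequeue 3; queue=[4,0,1,6]; order=5,2,3
step 4: dequeue 4; queue=[0,1,6]; order=5,2,3,4
step 5: dequeue 0; queue=[1,6]; order=5,2,3,4,0
step 6: dequeue 1; queue=[6]; order=5,2,3,4,0,1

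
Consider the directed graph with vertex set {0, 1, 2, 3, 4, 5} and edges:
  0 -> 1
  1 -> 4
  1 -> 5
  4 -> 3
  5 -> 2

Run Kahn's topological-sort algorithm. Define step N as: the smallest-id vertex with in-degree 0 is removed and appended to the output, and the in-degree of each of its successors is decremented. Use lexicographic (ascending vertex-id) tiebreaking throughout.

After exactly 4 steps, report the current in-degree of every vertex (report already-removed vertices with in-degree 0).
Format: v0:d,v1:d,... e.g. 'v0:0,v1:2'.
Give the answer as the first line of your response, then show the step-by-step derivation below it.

v0:0,v1:0,v2:1,v3:0,v4:0,v5:0

step 1: output 0; order=[0]; indeg=(0,0,1,1,1,1)
step 2: output 1; order=[0,1]; indeg=(0,0,1,1,0,0)
step 3: output 4; order=[0,1,4]; indeg=(0,0,1,0,0,0)
step 4: output 3; order=[0,1,4,3]; indeg=(0,0,1,0,0,0)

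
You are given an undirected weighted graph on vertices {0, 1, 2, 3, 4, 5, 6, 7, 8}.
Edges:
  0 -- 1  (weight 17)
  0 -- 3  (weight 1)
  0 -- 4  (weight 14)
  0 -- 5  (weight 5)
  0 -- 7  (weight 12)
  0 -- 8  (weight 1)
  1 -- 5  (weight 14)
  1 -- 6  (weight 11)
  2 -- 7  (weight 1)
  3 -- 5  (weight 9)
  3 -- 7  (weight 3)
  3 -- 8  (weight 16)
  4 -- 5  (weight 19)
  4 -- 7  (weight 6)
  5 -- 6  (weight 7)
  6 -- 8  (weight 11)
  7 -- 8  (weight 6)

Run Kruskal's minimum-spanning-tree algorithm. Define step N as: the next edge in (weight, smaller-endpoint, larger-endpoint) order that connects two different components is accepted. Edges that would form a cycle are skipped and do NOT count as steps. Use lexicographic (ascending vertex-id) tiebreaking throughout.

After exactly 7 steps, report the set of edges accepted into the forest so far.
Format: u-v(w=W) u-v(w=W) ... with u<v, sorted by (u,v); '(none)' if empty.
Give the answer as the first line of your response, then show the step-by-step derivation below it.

0-3(w=1) 0-5(w=5) 0-8(w=1) 2-7(w=1) 3-7(w=3) 4-7(w=6) 5-6(w=7)

step 1: add edge 0-3 (w=1); MST = {0-3(w=1)}
step 2: add edge 0-8 (w=1); MST = {0-3(w=1) 0-8(w=1)}
step 3: add edge 2-7 (w=1); MST = {0-3(w=1) 0-8(w=1) 2-7(w=1)}
step 4: add edge 3-7 (w=3); MST = {0-3(w=1) 0-8(w=1) 2-7(w=1) 3-7(w=3)}
step 5: add edge 0-5 (w=5); MST = {0-3(w=1) 0-5(w=5) 0-8(w=1) 2-7(w=1) 3-7(w=3)}
step 6: add edge 4-7 (w=6); MST = {0-3(w=1) 0-5(w=5) 0-8(w=1) 2-7(w=1) 3-7(w=3) 4-7(w=6)}
step 7: add edge 5-6 (w=7); MST = {0-3(w=1) 0-5(w=5) 0-8(w=1) 2-7(w=1) 3-7(w=3) 4-7(w=6) 5-6(w=7)}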